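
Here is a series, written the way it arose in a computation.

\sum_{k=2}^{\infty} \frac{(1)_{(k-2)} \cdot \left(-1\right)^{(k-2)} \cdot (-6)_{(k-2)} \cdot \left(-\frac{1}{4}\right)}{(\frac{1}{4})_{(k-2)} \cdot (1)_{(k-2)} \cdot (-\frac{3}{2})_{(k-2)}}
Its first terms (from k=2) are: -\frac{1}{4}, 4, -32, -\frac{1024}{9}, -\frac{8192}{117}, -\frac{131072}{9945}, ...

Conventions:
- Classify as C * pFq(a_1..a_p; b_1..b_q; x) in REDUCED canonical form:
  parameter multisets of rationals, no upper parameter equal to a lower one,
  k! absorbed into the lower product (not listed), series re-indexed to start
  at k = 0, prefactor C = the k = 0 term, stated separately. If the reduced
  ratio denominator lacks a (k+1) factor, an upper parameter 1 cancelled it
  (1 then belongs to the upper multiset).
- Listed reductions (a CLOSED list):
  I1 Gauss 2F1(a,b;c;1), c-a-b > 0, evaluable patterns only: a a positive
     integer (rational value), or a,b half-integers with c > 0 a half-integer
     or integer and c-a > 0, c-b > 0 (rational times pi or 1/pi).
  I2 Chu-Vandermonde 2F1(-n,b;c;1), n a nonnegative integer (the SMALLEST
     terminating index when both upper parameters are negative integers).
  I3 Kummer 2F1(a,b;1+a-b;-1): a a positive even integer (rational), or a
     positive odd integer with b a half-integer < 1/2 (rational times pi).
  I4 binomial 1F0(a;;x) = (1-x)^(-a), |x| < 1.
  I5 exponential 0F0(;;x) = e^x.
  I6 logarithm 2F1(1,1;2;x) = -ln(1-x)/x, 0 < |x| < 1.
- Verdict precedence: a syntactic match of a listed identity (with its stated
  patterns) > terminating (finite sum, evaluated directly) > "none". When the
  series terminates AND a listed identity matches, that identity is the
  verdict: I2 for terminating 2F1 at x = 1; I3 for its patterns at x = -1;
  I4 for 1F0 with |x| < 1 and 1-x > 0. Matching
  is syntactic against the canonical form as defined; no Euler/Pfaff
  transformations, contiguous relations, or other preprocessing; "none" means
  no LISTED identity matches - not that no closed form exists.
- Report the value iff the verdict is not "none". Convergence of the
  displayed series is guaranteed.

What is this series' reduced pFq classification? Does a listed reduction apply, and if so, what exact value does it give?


Prefactor -\frac{1}{4}, argument -1: 2F2 with upper {-6, 1} over lower {-\frac{3}{2}, \frac{1}{4}}. Verdict: terminating. With -6 upstairs the series is a 7-term polynomial sum; evaluated term by term. Hence: -\frac{264246191}{1169532}.

Key observation: x = -1 and (1)_k (C = -1/4, x = -1) is k! itself.
Term ratio: r(k) = -1 * (k-6) (k+1) / [(k-\frac{3}{2}) (k+\frac{1}{4}) (k+1)] - rational; roots negated = parameters, x = -1, C = -\frac{1}{4}.


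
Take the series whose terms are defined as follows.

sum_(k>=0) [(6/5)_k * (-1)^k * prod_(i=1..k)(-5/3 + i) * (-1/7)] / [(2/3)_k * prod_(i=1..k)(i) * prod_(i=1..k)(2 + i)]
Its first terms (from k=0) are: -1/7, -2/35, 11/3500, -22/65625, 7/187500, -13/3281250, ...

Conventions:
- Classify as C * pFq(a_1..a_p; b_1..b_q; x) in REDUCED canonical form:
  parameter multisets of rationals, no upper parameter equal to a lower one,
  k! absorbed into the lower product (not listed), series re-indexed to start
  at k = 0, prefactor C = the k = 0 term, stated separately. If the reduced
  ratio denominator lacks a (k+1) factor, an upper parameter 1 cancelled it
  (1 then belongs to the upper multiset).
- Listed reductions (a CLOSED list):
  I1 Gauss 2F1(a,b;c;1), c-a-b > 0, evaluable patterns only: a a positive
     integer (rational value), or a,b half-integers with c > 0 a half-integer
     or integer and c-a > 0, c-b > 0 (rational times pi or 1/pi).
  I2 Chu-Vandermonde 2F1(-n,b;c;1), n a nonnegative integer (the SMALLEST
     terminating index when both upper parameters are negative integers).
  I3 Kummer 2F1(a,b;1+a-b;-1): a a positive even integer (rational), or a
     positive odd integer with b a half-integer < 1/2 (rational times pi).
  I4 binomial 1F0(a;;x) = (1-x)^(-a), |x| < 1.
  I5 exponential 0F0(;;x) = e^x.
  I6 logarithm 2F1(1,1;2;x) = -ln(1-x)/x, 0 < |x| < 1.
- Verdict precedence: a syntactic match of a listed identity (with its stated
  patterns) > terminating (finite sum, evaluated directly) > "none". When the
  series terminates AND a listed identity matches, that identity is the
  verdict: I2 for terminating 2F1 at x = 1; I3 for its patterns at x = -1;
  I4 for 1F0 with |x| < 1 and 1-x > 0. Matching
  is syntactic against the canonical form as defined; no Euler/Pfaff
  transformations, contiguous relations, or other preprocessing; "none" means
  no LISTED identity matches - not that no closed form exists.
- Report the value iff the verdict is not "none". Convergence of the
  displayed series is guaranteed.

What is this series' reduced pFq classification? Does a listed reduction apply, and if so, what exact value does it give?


Reduced: x = -1, 2F2, upper = {-2/3, 6/5}, lower = {2/3, 3}, C = -1/7. Verdict: none. A 2F2 with upper {-2/3, 6/5} fits none of I1-I6 at x = -1; the sum runs forever.

First insight: x = (-1) and the product of the first k integers (prefactor -1/7) is k!.
Adjacent-term ratio: r(k) = (-1) * (k-2/3) (k+6/5) / [(k+2/3) (k+3) (k+1)] ; factor over Q: parameters, x = (-1), and C = -1/7.


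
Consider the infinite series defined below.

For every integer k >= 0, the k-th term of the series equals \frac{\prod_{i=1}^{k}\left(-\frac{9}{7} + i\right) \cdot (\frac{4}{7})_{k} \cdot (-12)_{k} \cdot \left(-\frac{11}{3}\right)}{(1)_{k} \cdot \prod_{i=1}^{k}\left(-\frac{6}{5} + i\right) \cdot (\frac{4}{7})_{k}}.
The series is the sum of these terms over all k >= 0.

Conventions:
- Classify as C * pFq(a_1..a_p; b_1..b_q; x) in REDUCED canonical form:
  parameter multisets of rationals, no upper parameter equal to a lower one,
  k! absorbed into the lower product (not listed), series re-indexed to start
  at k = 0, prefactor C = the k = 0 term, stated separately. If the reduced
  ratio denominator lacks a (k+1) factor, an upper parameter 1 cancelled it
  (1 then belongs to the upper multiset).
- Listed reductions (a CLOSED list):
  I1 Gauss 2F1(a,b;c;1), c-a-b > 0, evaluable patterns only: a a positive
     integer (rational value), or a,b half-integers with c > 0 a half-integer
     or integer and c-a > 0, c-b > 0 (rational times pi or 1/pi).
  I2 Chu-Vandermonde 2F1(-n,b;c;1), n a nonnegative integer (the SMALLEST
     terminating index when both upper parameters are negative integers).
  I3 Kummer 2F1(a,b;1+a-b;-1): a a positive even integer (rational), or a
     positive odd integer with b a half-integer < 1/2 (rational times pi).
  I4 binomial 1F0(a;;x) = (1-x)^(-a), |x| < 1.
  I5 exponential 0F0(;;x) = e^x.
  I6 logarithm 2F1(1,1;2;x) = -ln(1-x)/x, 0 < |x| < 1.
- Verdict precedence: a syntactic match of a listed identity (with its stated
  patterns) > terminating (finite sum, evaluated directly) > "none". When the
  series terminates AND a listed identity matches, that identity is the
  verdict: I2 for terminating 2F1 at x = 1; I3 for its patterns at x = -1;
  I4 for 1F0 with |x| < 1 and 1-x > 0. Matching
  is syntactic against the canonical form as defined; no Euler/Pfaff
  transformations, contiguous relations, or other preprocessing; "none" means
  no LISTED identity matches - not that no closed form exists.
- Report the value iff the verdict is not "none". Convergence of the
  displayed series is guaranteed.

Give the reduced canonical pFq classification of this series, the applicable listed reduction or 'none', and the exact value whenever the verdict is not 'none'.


Classification (C = -\frac{11}{3}): 2F1 with upper {-12, -\frac{2}{7}}, lower {-\frac{1}{5}}, argument x = 1. Verdict: this is Vandermonde's identity (I2) (terminating 2F1 at x = 1 with n = 12, b = -2/7, c = -\frac{1}{5}). Exact value: \frac{80785671503700053}{21064930419617091}.

Key step: t_0 = -\frac{11}{3} here, and the running product (prefactor -11/3) telescopes to a rising factorial.
Step ratio: r(k) = 1 * (k-12) (k-\frac{2}{7}) / [(k-\frac{1}{5}) (k+1)] - rational; roots negated = parameters, x = 1, C = -\frac{11}{3}.


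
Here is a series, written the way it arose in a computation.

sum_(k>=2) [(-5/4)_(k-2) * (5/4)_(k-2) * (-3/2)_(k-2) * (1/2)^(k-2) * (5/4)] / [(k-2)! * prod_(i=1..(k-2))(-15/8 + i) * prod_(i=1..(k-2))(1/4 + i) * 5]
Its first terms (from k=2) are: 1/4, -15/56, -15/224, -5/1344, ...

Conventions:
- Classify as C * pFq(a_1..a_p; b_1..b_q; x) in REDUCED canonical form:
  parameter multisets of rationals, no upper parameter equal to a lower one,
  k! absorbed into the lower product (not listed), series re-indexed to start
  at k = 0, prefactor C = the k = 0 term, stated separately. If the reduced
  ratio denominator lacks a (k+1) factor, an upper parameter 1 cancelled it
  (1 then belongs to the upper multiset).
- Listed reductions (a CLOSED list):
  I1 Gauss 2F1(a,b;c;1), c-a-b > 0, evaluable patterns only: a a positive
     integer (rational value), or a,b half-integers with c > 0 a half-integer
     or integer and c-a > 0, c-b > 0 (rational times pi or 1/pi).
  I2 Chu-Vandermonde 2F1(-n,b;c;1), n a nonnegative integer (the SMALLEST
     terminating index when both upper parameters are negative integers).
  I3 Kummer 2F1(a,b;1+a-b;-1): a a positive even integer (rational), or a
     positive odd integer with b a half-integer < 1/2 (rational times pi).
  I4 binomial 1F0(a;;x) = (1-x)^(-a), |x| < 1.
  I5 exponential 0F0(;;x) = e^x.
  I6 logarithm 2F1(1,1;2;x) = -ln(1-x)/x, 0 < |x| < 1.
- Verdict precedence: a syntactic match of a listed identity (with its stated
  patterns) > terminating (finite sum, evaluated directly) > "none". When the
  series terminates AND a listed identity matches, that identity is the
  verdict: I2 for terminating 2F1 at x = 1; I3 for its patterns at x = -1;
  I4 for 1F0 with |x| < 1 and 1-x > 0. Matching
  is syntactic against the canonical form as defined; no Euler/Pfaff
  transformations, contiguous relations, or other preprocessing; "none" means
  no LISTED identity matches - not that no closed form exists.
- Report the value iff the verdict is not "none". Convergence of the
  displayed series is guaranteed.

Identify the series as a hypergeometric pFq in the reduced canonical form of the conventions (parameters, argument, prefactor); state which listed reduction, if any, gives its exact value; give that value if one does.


The series (x = 1/2) is 2F1: upper {-3/2, -5/4}, lower {-7/8}, prefactor 1/4. Verdict: none. A 2F1 with upper {-3/2, -5/4} fits none of I1-I6 at x = 1/2; the sum runs forever.

First insight: with t_0 = 1/4, the lower running product (C = 1/4) is a rising factorial.
Term ratio: r(k) = (1/2) * (k-3/2) (k-5/4) / [(k-7/8) (k+1)] - rational; roots negated = parameters, x = (1/2), C = 1/4.


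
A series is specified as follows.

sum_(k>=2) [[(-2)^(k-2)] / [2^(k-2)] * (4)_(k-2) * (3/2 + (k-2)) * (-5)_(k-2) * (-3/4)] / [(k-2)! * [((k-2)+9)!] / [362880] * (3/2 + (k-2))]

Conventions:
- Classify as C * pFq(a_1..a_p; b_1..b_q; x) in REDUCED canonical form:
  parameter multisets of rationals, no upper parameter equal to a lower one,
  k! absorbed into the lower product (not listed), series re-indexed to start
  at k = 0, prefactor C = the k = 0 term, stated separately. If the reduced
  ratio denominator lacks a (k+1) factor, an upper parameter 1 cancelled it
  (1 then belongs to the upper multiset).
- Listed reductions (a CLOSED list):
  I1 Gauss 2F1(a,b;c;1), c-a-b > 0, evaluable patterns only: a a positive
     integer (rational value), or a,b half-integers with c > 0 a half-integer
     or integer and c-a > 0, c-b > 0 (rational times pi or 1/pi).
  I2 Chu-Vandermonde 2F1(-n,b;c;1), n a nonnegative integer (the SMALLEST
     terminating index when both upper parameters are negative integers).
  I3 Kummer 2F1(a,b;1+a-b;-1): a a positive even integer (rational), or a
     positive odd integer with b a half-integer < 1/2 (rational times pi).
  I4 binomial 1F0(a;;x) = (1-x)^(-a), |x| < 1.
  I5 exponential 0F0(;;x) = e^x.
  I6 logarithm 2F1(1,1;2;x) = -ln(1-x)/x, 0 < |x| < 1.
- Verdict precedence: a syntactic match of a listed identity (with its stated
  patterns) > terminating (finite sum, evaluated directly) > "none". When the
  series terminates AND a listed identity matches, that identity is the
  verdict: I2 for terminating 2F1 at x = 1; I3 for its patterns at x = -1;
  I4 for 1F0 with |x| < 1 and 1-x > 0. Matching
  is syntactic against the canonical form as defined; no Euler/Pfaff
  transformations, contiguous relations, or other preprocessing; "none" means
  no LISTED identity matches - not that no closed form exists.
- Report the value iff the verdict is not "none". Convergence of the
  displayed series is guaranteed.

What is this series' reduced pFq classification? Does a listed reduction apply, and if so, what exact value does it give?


Key observation: from the first term -3/4: striking the common factor k + 3/2 reduces the term (prefactor -3/4).
Consecutive-term ratio: r(k) = (-1) * (k-5) (k+4) / [(k+10) (k+1)] - rational; roots negated = parameters, x = (-1), C = -3/4.

Classification (C = -3/4): 2F1 with upper {-5, 4}, lower {10}, argument x = -1. Verdict: Kummer's theorem (I3) fires (x = -1; c = 10 equals 1+a-b for upper {-5, 4}: listed pattern). Its exact value is -9/2.


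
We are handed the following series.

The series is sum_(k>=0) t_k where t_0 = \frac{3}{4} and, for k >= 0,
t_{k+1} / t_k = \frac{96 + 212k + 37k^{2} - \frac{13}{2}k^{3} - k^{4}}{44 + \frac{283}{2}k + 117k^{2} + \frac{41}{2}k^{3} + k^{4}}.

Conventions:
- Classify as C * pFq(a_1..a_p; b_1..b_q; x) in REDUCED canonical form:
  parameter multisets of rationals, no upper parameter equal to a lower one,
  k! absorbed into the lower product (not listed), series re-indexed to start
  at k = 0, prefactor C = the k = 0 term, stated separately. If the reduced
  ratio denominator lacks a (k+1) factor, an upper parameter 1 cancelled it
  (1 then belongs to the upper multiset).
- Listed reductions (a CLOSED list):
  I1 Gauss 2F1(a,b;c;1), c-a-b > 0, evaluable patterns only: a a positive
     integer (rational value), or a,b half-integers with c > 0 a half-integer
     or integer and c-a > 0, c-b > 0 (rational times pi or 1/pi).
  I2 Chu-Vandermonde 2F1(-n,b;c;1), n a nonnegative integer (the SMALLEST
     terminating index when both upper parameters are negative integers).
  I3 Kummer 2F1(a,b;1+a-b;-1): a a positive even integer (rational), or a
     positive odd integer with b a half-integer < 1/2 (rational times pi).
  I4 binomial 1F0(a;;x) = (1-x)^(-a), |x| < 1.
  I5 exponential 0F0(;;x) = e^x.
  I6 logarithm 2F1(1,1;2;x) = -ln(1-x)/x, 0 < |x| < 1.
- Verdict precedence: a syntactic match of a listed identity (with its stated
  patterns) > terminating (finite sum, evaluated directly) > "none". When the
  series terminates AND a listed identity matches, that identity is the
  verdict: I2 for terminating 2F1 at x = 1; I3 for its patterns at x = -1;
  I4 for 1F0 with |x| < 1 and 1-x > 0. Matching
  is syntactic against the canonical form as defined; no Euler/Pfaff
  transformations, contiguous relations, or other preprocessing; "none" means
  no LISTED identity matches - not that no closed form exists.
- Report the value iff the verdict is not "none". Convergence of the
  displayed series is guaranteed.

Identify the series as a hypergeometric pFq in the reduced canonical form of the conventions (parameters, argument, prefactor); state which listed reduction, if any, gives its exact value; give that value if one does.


The tell: t_0 = \frac{3}{4} here, and roots of the ratio polynomials (C = 3/4) are the negated parameters.
Ratio: r(k) = -1 * (k-6) (k+4) / [(k+11) (k+1)] ; factor over Q: parameters, x = -1, and C = \frac{3}{4}.

The series (x = -1) is 2F1: upper {-6, 4}, lower {11}, prefactor \frac{3}{4}. Verdict at x = -1: Kummer (I3) matches (x = -1; c = 11 equals 1+a-b for upper {-6, 4}: listed pattern). Hence: \frac{45}{8}.


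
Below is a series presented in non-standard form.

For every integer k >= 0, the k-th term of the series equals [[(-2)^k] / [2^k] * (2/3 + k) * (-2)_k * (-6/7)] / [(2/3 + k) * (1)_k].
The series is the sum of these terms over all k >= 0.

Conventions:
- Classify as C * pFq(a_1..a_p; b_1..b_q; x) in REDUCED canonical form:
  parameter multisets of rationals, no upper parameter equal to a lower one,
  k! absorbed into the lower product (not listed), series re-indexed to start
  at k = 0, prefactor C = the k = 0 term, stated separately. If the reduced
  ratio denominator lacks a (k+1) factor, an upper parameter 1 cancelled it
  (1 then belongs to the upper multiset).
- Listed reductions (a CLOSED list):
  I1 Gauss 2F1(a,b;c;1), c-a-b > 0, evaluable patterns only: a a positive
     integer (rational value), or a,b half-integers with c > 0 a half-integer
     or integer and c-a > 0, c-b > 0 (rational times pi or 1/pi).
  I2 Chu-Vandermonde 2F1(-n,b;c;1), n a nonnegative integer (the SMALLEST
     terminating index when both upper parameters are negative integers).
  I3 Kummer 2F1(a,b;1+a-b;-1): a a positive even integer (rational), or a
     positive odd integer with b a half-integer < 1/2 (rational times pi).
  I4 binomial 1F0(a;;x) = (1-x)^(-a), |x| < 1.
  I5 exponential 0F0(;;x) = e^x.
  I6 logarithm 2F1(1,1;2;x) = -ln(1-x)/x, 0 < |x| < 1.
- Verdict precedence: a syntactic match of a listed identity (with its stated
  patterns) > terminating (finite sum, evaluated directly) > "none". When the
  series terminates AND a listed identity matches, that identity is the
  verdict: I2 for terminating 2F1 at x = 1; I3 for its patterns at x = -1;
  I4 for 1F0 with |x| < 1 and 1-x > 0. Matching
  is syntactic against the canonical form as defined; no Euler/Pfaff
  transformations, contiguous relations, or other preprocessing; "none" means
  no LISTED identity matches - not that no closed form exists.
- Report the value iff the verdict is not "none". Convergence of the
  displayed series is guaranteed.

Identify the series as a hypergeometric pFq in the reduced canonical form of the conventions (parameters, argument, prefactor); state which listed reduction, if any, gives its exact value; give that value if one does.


First insight: with t_0 = -6/7, striking the common factor k + 2/3 reduces the term (prefactor -6/7).
Consecutive-term ratio: r(k) = (-1) * (k-2) / [(k+1)] - rational; roots negated = parameters, x = (-1), C = -6/7.

x = -1 here; the reduced form reads 1F0, upper {-2}, lower {-}, C = -6/7. Verdict: terminating (-2 upstairs). 3 nonzero terms in all; added directly. Value: -24/7.


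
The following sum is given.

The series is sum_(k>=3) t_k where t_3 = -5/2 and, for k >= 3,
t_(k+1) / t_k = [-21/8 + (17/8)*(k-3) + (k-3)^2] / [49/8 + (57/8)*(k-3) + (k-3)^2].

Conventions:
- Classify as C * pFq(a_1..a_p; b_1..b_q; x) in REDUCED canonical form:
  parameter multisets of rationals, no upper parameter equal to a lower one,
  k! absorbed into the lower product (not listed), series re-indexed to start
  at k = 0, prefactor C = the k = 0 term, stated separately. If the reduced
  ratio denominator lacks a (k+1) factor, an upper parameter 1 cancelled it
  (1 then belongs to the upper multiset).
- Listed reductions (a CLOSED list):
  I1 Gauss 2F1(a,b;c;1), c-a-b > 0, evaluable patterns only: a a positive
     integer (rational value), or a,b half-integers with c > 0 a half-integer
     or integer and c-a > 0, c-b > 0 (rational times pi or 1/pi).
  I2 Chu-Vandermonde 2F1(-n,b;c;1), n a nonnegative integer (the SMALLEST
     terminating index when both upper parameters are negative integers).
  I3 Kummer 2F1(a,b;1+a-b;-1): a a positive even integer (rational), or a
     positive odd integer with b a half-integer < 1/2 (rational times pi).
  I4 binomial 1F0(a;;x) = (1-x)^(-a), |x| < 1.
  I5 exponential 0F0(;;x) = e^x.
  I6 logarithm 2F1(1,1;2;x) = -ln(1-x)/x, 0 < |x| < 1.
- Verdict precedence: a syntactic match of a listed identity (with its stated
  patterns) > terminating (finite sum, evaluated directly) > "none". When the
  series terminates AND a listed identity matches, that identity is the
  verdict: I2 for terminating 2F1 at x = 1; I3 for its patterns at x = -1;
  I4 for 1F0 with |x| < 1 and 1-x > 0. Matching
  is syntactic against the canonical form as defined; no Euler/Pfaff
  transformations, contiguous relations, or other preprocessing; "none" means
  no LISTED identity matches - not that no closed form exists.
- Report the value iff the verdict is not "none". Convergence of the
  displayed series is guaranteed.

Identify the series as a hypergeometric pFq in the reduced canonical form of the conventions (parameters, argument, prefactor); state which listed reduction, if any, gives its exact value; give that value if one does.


Classification (C = -5/2): 2F1 with upper {-7/8, 3}, lower {49/8}, argument x = 1. Verdict: the Gauss summation I1 matches (x = 1: the Gamma ratio telescopes since c-a-b = 4 > 0 and a = 3 in Z>0). Sum: -11275/8192.

Key observation: x = 1 and the expanded ratio factors over Q; C = -5/2, x = 1, roots give parameters.
Term ratio: r(k) = 1 * (k-7/8) (k+3) / [(k+49/8) (k+1)] ; factor over Q: parameters, x = 1, and C = -5/2.


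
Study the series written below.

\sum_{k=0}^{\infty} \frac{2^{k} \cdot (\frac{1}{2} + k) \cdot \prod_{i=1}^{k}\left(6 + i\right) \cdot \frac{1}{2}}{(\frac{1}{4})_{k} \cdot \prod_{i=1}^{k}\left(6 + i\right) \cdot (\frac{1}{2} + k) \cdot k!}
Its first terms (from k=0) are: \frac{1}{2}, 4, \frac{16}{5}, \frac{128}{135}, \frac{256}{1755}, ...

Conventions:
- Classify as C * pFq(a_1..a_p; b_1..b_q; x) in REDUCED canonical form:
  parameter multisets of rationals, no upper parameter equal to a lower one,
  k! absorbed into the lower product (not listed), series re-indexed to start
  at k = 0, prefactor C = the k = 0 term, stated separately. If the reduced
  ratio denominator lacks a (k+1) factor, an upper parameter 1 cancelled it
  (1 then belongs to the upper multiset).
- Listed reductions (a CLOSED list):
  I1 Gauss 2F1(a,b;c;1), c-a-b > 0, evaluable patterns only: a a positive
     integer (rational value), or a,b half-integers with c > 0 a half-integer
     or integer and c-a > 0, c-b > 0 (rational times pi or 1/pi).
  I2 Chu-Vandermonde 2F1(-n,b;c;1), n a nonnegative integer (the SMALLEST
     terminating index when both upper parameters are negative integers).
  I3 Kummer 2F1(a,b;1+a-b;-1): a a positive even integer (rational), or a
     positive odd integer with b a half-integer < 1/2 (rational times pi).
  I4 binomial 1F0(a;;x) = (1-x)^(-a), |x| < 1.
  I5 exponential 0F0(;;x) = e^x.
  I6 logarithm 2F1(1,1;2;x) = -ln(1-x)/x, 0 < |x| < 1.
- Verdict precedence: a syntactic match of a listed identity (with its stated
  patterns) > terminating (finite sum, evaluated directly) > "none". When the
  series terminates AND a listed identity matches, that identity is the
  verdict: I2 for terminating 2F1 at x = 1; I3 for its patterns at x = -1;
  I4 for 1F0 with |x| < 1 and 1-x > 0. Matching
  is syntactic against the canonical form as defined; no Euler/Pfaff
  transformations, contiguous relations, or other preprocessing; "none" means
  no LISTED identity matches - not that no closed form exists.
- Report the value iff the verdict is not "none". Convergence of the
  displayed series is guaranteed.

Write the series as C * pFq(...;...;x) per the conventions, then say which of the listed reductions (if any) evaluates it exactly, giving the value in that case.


Reduced: x = 2, 0F1, upper = {-}, lower = {\frac{1}{4}}, C = \frac{1}{2}. Verdict: none. No listed pattern accepts 0F1(-; \frac{1}{4}; 2).

Key step: t_0 being \frac{1}{2}, striking the common factor k + 1/2 reduces the term (prefactor 1/2).
Consecutive-term ratio: r(k) = 2 * 1 / [(k+\frac{1}{4}) (k+1)] ; factor over Q: parameters, x = 2, and C = \frac{1}{2}.


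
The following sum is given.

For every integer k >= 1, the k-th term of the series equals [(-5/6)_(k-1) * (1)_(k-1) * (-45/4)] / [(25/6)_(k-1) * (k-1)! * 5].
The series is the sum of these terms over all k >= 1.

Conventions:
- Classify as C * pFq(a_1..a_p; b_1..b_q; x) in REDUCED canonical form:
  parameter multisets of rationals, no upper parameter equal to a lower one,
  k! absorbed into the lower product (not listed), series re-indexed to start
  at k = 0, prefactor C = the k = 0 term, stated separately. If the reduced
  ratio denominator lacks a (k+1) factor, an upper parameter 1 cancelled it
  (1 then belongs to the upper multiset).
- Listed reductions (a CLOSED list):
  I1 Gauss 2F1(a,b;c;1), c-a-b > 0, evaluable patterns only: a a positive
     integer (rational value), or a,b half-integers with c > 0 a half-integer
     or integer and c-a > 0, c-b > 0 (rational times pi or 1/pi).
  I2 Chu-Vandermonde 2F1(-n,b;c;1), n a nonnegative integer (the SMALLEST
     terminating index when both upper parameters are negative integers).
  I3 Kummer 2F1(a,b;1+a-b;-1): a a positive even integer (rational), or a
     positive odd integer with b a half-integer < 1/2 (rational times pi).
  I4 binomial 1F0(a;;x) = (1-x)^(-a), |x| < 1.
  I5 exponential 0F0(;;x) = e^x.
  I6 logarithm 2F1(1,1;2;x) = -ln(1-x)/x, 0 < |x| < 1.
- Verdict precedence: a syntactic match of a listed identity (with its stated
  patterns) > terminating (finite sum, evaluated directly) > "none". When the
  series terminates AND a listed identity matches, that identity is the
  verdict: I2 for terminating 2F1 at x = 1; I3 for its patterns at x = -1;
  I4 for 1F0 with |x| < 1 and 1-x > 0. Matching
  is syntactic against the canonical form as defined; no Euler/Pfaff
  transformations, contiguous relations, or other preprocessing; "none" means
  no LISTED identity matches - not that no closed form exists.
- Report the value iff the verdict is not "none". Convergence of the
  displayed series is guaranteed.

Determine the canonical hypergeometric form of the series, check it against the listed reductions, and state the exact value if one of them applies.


Classification (C = -9/4): 2F1 with upper {-5/6, 1}, lower {25/6}, argument x = 1. Verdict: Gauss (I1, integer-parameter pattern) matches (x = 1: the Gamma ratio telescopes since c-a-b = 4 > 0 and a = 1 in Z>0). Its exact value is -57/32.

Key step: t_0 being -9/4, the constant factors (C = -9/4) combine into one prefactor.
Ratio: r(k) = 1 * (k-5/6) (k+1) / [(k+25/6) (k+1)] ; factor over Q: parameters, x = 1, and C = -9/4.


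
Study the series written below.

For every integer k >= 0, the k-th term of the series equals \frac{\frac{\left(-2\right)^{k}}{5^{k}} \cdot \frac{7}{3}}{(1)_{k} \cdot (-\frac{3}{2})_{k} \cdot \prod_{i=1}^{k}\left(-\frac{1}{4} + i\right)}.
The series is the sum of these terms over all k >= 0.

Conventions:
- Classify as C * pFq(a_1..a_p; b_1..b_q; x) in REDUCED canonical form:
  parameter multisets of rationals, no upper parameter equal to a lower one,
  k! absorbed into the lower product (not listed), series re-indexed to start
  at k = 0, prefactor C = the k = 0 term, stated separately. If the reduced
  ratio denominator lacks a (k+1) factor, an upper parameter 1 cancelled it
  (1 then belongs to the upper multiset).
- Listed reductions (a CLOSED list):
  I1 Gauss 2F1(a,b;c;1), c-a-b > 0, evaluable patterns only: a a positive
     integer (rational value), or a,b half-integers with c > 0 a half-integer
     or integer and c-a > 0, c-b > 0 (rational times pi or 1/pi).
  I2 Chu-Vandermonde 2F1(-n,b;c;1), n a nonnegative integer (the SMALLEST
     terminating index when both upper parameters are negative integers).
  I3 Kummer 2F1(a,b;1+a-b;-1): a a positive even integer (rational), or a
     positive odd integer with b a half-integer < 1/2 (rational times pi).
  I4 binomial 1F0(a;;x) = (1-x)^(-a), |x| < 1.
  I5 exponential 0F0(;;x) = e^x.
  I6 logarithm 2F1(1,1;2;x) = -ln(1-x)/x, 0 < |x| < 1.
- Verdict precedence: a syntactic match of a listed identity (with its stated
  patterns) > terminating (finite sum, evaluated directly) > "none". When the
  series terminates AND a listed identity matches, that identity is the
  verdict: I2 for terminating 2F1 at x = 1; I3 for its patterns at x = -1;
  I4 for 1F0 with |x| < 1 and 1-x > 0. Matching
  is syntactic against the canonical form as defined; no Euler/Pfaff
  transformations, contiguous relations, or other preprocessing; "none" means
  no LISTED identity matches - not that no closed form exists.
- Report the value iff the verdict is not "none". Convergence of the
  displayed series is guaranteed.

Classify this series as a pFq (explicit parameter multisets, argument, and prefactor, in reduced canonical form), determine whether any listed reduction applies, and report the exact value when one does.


Classification (C = \frac{7}{3}): 0F2 with upper {-}, lower {-\frac{3}{2}, \frac{3}{4}}, argument x = -\frac{2}{5}. Verdict: none here - no I1-I6 shape fits x = -\frac{2}{5} with lower {-\frac{3}{2}, \frac{3}{4}}.

Key observation: x = -\frac{2}{5} and the lower running product (C = 7/3, x = -2/5) is a rising factorial.
Step ratio: r(k) = -\frac{2}{5} * 1 / [(k-\frac{3}{2}) (k+\frac{3}{4}) (k+1)] - poly over poly, x = -\frac{2}{5} from leading terms; C = \frac{7}{3} at k = 0.


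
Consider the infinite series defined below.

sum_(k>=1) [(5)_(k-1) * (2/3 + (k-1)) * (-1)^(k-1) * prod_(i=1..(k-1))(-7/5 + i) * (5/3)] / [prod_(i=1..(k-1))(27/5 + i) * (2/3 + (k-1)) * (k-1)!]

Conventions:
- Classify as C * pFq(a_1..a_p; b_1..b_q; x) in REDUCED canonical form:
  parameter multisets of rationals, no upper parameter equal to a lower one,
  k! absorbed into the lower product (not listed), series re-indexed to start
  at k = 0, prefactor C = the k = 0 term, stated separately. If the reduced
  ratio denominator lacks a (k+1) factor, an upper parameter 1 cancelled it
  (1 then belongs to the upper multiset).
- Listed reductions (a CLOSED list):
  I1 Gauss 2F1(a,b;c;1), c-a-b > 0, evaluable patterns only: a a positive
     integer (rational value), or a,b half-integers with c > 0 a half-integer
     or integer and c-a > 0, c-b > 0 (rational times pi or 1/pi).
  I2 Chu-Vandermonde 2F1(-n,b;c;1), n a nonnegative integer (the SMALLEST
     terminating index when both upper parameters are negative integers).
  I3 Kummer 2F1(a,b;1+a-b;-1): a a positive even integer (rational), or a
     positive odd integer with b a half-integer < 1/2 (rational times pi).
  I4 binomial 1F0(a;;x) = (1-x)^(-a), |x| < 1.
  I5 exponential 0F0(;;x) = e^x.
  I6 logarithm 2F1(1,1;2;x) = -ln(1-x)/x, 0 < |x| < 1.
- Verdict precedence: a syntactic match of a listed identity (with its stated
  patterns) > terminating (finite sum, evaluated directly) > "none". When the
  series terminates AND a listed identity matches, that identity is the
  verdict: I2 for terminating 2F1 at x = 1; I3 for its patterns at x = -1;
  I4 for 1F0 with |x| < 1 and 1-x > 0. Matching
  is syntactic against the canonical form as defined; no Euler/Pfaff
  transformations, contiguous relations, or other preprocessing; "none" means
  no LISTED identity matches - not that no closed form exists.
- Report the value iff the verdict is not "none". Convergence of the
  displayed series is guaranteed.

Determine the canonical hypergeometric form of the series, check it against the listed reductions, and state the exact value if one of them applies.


Canonical form: C = 5/3 times 2F1 with upper {-2/5, 5}, lower {32/5}, x = -1. Verdict: none. No listed pattern accepts 2F1(-2/5, 5; 32/5; -1).

Key observation: from the first term 5/3: k + 2/3 divides numerator and denominator alike; C = 5/3 after cancelling.
Adjacent-term ratio: r(k) = (-1) * (k-2/5) (k+5) / [(k+32/5) (k+1)] ; factor over Q: parameters, x = (-1), and C = 5/3.


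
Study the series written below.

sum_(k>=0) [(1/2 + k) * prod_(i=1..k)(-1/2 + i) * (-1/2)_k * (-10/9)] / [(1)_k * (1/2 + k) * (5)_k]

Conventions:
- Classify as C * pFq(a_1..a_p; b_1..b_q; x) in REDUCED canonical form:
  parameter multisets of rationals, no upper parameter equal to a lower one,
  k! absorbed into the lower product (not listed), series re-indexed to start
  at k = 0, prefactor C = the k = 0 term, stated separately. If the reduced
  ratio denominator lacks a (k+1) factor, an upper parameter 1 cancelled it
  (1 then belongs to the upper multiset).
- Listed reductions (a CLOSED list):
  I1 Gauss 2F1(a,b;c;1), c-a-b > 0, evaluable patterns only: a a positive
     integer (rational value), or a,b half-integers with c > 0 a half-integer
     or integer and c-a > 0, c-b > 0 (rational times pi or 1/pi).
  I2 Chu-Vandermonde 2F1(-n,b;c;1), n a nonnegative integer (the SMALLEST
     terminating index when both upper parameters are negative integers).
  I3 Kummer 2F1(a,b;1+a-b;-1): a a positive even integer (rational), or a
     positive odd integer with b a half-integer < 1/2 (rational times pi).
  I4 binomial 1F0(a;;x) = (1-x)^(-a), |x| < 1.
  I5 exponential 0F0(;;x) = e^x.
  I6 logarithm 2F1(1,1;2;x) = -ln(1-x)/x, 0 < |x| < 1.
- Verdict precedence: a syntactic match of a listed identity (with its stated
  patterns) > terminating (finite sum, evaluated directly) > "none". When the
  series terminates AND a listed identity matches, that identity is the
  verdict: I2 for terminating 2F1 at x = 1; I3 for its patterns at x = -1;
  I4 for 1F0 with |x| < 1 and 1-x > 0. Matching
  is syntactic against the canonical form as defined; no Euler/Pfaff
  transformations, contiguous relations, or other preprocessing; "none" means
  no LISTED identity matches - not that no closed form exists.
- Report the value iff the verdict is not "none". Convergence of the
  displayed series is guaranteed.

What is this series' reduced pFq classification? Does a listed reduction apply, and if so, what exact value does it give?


First insight: x = 1 and (1)_k (C = -10/9, x = 1) is k! itself.
Consecutive-term ratio: r(k) = 1 * (k-1/2) (k+1/2) / [(k+5) (k+1)] - rational; roots negated = parameters, x = 1, C = -10/9.

Reduced: x = 1, 2F1, upper = {-1/2, 1/2}, lower = {5}, C = -10/9. Verdict: this is Gauss's theorem I1 (half-integer case) (x = 1; upper {-1/2, 1/2} half-integers, c = 5 in the evaluable pattern). Its exact value is (-65536/19845) / pi.


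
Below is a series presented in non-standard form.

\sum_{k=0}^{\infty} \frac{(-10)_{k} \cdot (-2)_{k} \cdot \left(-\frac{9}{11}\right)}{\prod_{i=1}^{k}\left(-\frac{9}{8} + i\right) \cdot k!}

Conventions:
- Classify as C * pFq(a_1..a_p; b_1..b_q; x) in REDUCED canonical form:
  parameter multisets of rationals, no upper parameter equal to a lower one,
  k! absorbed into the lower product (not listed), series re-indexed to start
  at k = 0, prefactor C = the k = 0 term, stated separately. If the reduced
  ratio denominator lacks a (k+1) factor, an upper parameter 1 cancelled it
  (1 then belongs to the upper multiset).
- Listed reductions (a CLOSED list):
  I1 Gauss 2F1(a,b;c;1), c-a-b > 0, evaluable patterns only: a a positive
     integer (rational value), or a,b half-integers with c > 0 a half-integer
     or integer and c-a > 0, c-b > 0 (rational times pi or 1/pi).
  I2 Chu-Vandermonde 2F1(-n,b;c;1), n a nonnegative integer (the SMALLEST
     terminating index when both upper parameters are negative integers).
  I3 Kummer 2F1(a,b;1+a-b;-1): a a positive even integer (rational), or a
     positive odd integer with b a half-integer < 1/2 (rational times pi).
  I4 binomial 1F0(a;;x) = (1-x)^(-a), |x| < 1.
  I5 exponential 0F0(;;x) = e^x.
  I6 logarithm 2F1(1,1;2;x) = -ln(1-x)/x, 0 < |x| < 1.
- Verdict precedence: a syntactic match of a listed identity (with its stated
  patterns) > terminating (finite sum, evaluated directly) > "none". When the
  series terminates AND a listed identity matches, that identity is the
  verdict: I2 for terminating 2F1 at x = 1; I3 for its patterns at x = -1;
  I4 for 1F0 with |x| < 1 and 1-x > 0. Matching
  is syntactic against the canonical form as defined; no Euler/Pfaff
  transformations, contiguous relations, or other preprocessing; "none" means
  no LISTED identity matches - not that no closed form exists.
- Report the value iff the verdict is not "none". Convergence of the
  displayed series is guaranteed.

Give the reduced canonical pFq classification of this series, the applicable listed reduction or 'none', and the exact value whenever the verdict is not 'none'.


Reduced: x = 1, 2F1, upper = {-10, -2}, lower = {-\frac{1}{8}}, C = -\frac{9}{11}. Verdict at x = 1: Vandermonde's identity (I2) matches (terminating 2F1 at x = 1 with n = 2, b = -10, c = -\frac{1}{8}). Exact value: \frac{61857}{77}.

Key step: t_0 = -\frac{9}{11} here, and the lower running product (C = -9/11, x = 1) is a rising factorial.
Ratio: r(k) = 1 * (k-10) (k-2) / [(k-\frac{1}{8}) (k+1)] ; factor over Q: parameters, x = 1, and C = -\frac{9}{11}.


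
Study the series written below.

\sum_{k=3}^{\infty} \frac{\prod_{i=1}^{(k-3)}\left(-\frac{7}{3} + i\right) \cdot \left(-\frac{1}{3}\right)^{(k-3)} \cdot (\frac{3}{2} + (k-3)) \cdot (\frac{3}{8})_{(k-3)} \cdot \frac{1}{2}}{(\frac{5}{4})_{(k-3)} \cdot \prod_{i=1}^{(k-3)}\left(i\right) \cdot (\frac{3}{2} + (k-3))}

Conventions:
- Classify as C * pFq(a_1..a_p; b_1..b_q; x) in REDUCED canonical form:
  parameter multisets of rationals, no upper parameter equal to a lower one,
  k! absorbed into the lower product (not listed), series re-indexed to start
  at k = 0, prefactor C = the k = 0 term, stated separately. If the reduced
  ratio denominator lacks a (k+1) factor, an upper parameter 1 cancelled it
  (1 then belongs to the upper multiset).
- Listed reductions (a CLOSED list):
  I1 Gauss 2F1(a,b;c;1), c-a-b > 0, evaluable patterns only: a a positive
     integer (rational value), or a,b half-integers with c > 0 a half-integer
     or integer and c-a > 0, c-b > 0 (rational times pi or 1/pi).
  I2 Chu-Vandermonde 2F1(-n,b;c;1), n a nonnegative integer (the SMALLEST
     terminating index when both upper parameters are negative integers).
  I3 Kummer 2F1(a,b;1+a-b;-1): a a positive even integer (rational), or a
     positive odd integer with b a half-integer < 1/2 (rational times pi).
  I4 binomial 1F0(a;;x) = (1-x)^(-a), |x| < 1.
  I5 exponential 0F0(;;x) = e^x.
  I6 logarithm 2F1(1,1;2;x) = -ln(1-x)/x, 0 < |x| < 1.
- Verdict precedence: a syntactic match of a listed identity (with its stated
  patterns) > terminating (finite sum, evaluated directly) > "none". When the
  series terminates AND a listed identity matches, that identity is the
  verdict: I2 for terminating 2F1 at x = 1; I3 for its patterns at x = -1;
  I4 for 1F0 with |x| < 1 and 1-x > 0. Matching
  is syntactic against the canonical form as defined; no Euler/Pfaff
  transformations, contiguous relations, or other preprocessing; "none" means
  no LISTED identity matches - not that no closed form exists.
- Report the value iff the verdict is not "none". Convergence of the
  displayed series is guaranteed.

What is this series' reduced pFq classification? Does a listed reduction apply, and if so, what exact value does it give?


x = -\frac{1}{3} here; the reduced form reads 2F1, upper {-\frac{4}{3}, \frac{3}{8}}, lower {\frac{5}{4}}, C = \frac{1}{2}. Verdict: none (x = -\frac{1}{3}): each listed identity misses the multisets {-\frac{4}{3}, \frac{3}{8}} ; {\frac{5}{4}}.

Key observation: with t_0 = \frac{1}{2}, k + 3/2 divides numerator and denominator alike; prefactor 1/2 after cancelling.
Term ratio: r(k) = -\frac{1}{3} * (k-\frac{4}{3}) (k+\frac{3}{8}) / [(k+\frac{5}{4}) (k+1)] ; factor over Q: parameters, x = -\frac{1}{3}, and C = \frac{1}{2}.


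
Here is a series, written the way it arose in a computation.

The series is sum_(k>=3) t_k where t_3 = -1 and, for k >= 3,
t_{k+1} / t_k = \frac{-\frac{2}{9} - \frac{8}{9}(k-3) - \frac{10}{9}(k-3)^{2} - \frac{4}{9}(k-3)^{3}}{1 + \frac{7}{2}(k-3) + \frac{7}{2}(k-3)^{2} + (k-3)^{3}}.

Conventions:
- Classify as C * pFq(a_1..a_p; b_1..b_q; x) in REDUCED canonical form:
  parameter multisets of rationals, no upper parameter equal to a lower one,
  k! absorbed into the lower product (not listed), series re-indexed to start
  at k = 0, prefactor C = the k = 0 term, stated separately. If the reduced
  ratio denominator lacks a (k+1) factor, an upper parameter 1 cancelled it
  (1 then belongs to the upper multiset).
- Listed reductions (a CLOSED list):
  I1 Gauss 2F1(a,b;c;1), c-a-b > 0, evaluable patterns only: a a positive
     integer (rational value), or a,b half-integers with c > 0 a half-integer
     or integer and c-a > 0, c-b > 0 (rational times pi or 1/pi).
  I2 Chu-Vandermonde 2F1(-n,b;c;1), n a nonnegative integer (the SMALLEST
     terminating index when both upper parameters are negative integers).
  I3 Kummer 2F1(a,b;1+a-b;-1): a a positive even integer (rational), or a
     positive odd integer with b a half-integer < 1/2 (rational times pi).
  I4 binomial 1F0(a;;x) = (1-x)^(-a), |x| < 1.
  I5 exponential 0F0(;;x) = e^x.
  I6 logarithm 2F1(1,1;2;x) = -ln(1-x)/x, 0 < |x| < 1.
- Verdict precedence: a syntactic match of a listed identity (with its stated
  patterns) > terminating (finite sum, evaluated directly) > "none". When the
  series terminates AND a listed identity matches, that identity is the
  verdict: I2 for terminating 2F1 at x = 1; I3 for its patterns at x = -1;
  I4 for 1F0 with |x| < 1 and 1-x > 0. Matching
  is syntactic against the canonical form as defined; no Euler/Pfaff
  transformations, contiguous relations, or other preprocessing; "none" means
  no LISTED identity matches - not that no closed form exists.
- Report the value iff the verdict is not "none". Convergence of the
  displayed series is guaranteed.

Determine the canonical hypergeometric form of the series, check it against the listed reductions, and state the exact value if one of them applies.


Canonical form: C = -1 times 2F1 with upper {1, 1}, lower {2}, x = -\frac{4}{9}. Verdict: the I6 logarithm reduction applies (the logarithm: parameters (1,1;2), x = -\frac{4}{9}). Exact value: \left(-\frac{9}{4}\right) \cdot \ln\left(\frac{13}{9}\right).

Key observation: with t_0 = -1, cancel k + 1/2 from the displayed ratio first; then C = -1.
Consecutive-term ratio: r(k) = -\frac{4}{9} * (k+1) (k+1) / [(k+2) (k+1)] - rational in k, leading ratio -\frac{4}{9}; with t_0 = -1, classification follows.
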